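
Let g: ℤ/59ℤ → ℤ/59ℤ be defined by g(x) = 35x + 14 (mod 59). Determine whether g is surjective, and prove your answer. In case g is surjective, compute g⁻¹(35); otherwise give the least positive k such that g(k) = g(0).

36

Recall that g is surjective if every y in the codomain equals g(x) for some x in the domain.
Since gcd(35, 59) = 1, 35 is invertible modulo 59. Euclid's algorithm: 59 = 1·35 + 24, 35 = 1·24 + 11, 24 = 2·11 + 2, 11 = 5·2 + 1; back-substituting gives 1 = 27·35 − 16·59, so 35⁻¹ ≡ 27 (mod 59).
For any y ∈ ℤ/59ℤ, x = 27(y − 14) mod 59 satisfies g(x) = 35·27(y − 14) + 14 ≡ y (since 35·27 ≡ 1 mod 59). So every y has a preimage.
Thus g is surjective.
Since g is surjective, we compute g⁻¹(35): solve 35x + 14 ≡ 35 (mod 59), i.e. 35x ≡ 21 (mod 59).
Multiplying by 35⁻¹ = 27 gives x ≡ 27·21 = 567 = 9·59 + 36 ≡ 36 (mod 59).
Check: g(36) = 35·36 + 14 = 1274 = 21·59 + 35 ≡ 35 (mod 59).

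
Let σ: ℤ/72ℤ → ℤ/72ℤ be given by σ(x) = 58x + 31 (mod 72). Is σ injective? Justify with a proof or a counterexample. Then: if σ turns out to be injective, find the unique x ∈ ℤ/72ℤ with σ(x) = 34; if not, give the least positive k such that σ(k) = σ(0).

36

By definition, σ is injective if σ(u) = σ(v) implies u = v.
We have gcd(58, 72) = 2 > 1. Taking u = 0 and v = 36: σ(0) = 31 and σ(36) = 58·36 + 31 = 2119 ≡ 31 (mod 72).
So σ(0) = σ(36) while 0 ≠ 36, therefore σ is not injective.
Since σ is not injective, we find the least positive k with σ(k) = σ(0): this means 58k ≡ 0 (mod 72), i.e. 72 ∣ 58k. Since gcd(58, 72) = 2, dividing through by 2 this holds exactly when 36 ∣ 29k, and as gcd(29, 36) = 1, exactly when 36 ∣ k.
The smallest positive such k is 36.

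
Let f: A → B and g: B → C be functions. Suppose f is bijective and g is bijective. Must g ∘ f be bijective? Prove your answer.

Injectivity: if g(f(a)) = g(f(b)) then f(a) = f(b) (g injective) so a = b (f injective).
Surjectivity: for c ∈ C pick b with g(b) = c, then a with f(a) = b; then (g ∘ f)(a) = c.
Thus g ∘ f is bijective.

bijective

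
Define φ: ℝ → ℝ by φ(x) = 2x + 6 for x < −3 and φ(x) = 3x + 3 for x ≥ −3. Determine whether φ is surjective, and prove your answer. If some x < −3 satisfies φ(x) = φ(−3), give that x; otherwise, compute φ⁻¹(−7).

-6

Both pieces are strictly increasing (slopes 2 and 3), so each is injective on its own interval.
The left piece maps (−∞, −3) onto (−∞, 0); the right piece maps [−3, ∞) onto [−6, ∞).
The union (−∞, 0) ∪ [−6, ∞) covers ℝ, so φ is surjective.
For the follow-up: the images overlap, so an x < −3 with φ(x) = φ(−3) exists. φ(−3) = −6; solving 2x + 6 = −6 for x < −3 gives x = (−6 − 6)/2 = −6.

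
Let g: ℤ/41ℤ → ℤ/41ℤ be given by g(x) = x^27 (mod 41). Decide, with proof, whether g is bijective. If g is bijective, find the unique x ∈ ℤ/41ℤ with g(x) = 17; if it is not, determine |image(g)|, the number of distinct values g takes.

Since 41 is prime, the nonzero elements of ℤ/41ℤ form a cyclic group of order 40.
As gcd(27, 40) = 1, raising to the 27th power is a bijection on this group: if x_1^27 ≡ x_2^27 then (x_1x_2^{−1})^27 = 1, and the only element of order dividing gcd(27, 40) = 1 is 1, so x_1 = x_2.
With g(0) = 0 this makes g injective on all of ℤ/41ℤ, hence bijective (finite equal-size domain and codomain). In particular g is bijective.
Since g is bijective, we find the preimage of 17. The inverse of x ↦ x^27 on (ℤ/41ℤ)^× is x ↦ x^3, because 27·3 = 81 = 2·40 + 1 ≡ 1 (mod 40) and x^{40} = 1 for x ≠ 0 (Fermat). So g⁻¹(17) = 17^3 mod 41.
Repeated squaring mod 41: 17^1 ≡ 17, 17^2 ≡ 17² = 289 ≡ 2. Since 3 = 2 + 1, 17^3 ≡ 2·17: 2·17 = 34. So 17^3 ≡ 34 (mod 41).
Hence g⁻¹(17) = 34.

34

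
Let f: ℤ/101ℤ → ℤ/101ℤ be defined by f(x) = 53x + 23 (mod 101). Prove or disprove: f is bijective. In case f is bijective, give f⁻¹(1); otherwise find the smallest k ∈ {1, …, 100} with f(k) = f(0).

72

Suppose f(u) = f(v) in ℤ/101ℤ. Then 53u + 23 ≡ 53v + 23 (mod 101), therefore 53(u − v) ≡ 0 (mod 101).
Since gcd(53, 101) = 1, 53 is invertible modulo 101, therefore u − v ≡ 0 (mod 101), i.e. u = v.
We now compute 53⁻¹ mod 101 explicitly. Euclid's algorithm: 101 = 1·53 + 48, 53 = 1·48 + 5, 48 = 9·5 + 3, 5 = 1·3 + 2, 3 = 1·2 + 1; back-substituting gives 1 = 61·53 − 32·101, so 53⁻¹ ≡ 61 (mod 101).
Then y ↦ 61(y − 23) is a two-sided inverse to f, so every y ∈ ℤ/101ℤ has a preimage.
Therefore f is bijective.
Since f is bijective, we find f⁻¹(1): we need 53x ≡ 1 − 23 ≡ 79 (mod 101). Using 53⁻¹ = 61: x ≡ 61·79 = 4819 = 47·101 + 72, so x = 72.
Check: f(72) = 53·72 + 23 = 3839 = 38·101 + 1 ≡ 1 (mod 101).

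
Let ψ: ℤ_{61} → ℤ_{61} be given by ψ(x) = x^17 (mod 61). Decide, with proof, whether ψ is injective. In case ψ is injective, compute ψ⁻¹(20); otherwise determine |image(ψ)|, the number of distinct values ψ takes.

Since 61 is prime, the nonzero elements of ℤ_{61} form a cyclic group of order 60.
As gcd(17, 60) = 1, raising to the 17th power is a bijection on this group: if u^17 ≡ v^17 then (uv^{−1})^17 = 1, and the only element of order dividing gcd(17, 60) = 1 is 1, so u = v.
With ψ(0) = 0 this makes ψ injective on all of ℤ_{61}, hence bijective (finite equal-size domain and codomain). In particular ψ is injective.
Since ψ is injective, we find the preimage of 20. The inverse of x ↦ x^17 on (ℤ_{61})^× is x ↦ x^53, because 17·53 = 901 = 15·60 + 1 ≡ 1 (mod 60) and x^{60} = 1 for x ≠ 0 (Fermat). So ψ⁻¹(20) = 20^53 mod 61.
Repeated squaring mod 61: 20^1 ≡ 20, 20^2 ≡ 20² = 400 ≡ 34, 20^4 ≡ 34² = 1156 ≡ 58, 20^8 ≡ 58² = 3364 ≡ 9, 20^16 ≡ 9² = 81 ≡ 20, 20^32 ≡ 20² = 400 ≡ 34. Since 53 = 32 + 16 + 4 + 1, 20^53 ≡ 34·20·58·20: 34·20 = 680 ≡ 9, then 9·58 = 522 ≡ 34, then 34·20 = 680 ≡ 9. So 20^53 ≡ 9 (mod 61).
Hence ψ⁻¹(20) = 9.

9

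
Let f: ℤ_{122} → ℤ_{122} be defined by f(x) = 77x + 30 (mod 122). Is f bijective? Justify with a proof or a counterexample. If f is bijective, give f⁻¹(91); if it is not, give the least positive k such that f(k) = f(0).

By definition, f is injective if f(s) = f(t) implies s = t.
Suppose f(s) = f(t) in ℤ_{122}. Then 77s + 30 ≡ 77t + 30 (mod 122), hence 77(s − t) ≡ 0 (mod 122).
Since gcd(77, 122) = 1, 77 is invertible modulo 122, therefore s − t ≡ 0 (mod 122), i.e. s = t.
We now compute 77⁻¹ mod 122 explicitly. Euclid's algorithm: 122 = 1·77 + 45, 77 = 1·45 + 32, 45 = 1·32 + 13, 32 = 2·13 + 6, 13 = 2·6 + 1; back-substituting gives 1 = 103·77 − 65·122, so 77⁻¹ ≡ 103 (mod 122).
Then y ↦ 103(y − 30) is a two-sided inverse to f, so every y ∈ ℤ_{122} has a preimage.
Therefore f is bijective.
Since f is bijective, we find f⁻¹(91): we need 77x ≡ 91 − 30 ≡ 61 (mod 122). Using 77⁻¹ = 103: x ≡ 103·61 = 6283 = 51·122 + 61, so x = 61.
Check: f(61) = 77·61 + 30 = 4727 = 38·122 + 91 ≡ 91 (mod 122).

61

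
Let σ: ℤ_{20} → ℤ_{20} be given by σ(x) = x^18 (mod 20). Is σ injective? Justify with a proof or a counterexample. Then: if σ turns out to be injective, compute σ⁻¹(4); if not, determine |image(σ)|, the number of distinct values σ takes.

6

σ(4): Repeated squaring mod 20: 4^1 ≡ 4, 4^2 ≡ 4² = 16, 4^4 ≡ 16² = 256 ≡ 16, 4^8 ≡ 16² = 256 ≡ 16, 4^16 ≡ 16² = 256 ≡ 16. Since 18 = 16 + 2, 4^18 ≡ 16·16: 16·16 = 256 ≡ 16. So 4^18 ≡ 16 (mod 20).
σ(6): Repeated squaring mod 20: 6^1 ≡ 6, 6^2 ≡ 6² = 36 ≡ 16, 6^4 ≡ 16² = 256 ≡ 16, 6^8 ≡ 16² = 256 ≡ 16, 6^16 ≡ 16² = 256 ≡ 16. Since 18 = 16 + 2, 6^18 ≡ 16·16: 16·16 = 256 ≡ 16. So 6^18 ≡ 16 (mod 20).
So σ(4) = σ(6) = 16 while 4 ≠ 6, hence σ is not injective.
Since σ is not injective, we determine |image(σ)|. Computing x^18 mod 20 for each x (by repeated squaring, reducing mod 20 at every step), the values σ(0), σ(1), …, σ(19) are: 0, 1, 4, 9, 16, 5, 16, 9, 4, 1, 0, 1, 4, 9, 16, 5, 16, 9, 4, 1.
The distinct values are {0, 1, 4, 5, 9, 16}; there are 6 of them.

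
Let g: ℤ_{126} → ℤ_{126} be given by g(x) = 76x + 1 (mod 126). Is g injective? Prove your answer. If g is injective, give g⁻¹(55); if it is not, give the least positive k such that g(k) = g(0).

63

We have gcd(76, 126) = 2 > 1. Taking u = 0 and v = 63: g(0) = 1 and g(63) = 76·63 + 1 = 4789 ≡ 1 (mod 126).
So g(0) = g(63) while 0 ≠ 63, therefore g is not injective.
Since g is not injective, we find the least positive k with g(k) = g(0): this means 76k ≡ 0 (mod 126), i.e. 126 ∣ 76k. Since gcd(76, 126) = 2, dividing through by 2 this holds exactly when 63 ∣ 38k, and as gcd(38, 63) = 1, exactly when 63 ∣ k.
The smallest positive such k is 63.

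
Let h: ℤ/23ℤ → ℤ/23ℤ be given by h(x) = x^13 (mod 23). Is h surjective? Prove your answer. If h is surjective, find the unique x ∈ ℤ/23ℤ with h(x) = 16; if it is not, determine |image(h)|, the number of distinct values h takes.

4

Since 23 is prime, the nonzero elements of ℤ/23ℤ form a cyclic group of order 22.
As gcd(13, 22) = 1, raising to the 13th power is a bijection on this group: if a^13 ≡ b^13 then (ab^{−1})^13 = 1, and the only element of order dividing gcd(13, 22) = 1 is 1, so a = b.
With h(0) = 0 this makes h injective on all of ℤ/23ℤ, hence bijective (finite equal-size domain and codomain). In particular h is surjective.
Since h is surjective, we find the preimage of 16. The inverse of x ↦ x^13 on (ℤ/23ℤ)^× is x ↦ x^17, because 13·17 = 221 = 10·22 + 1 ≡ 1 (mod 22) and x^{22} = 1 for x ≠ 0 (Fermat). So h⁻¹(16) = 16^17 mod 23.
Repeated squaring mod 23: 16^1 ≡ 16, 16^2 ≡ 16² = 256 ≡ 3, 16^4 ≡ 3² = 9, 16^8 ≡ 9² = 81 ≡ 12, 16^16 ≡ 12² = 144 ≡ 6. Since 17 = 16 + 1, 16^17 ≡ 6·16: 6·16 = 96 ≡ 4. So 16^17 ≡ 4 (mod 23).
Hence h⁻¹(16) = 4.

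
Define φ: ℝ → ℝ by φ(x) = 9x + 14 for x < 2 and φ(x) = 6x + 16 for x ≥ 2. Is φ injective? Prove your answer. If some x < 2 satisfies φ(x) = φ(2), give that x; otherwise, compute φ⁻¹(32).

Both pieces are strictly increasing (slopes 9 and 6), so each is injective on its own interval.
The left piece maps (−∞, 2) onto (−∞, 32); the right piece maps [2, ∞) onto [28, ∞).
These images overlap. In particular φ(2) = 28 (right piece), and solving 9x + 14 = 28 on the left piece gives x = 14/9 < 2.
So φ(14/9) = φ(2) with 14/9 ≠ 2, and φ is not injective. This x = 14/9 is the requested value below 2.

14/9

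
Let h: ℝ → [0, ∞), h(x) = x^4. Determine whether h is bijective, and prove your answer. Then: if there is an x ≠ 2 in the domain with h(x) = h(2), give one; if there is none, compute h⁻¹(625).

-2

h(2) = 16 = (−2)^4 = h(−2) (since 4 is even), with 2 ≠ −2. So h is not injective, hence not bijective.
For the follow-up, such an x exists: taking x = −2 ∈ ℝ gives h(−2) = 16 = h(2) with −2 ≠ 2.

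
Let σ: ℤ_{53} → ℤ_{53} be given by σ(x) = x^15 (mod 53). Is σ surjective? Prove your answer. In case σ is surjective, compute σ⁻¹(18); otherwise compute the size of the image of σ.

Since 53 is prime, the nonzero elements of ℤ_{53} form a cyclic group of order 52.
As gcd(15, 52) = 1, raising to the 15th power is a bijection on this group: if u^15 ≡ v^15 then (uv^{−1})^15 = 1, and the only element of order dividing gcd(15, 52) = 1 is 1, so u = v.
With σ(0) = 0 this makes σ injective on all of ℤ_{53}, hence bijective (finite equal-size domain and codomain). In particular σ is surjective.
Since σ is surjective, we find the preimage of 18. The inverse of x ↦ x^15 on (ℤ_{53})^× is x ↦ x^7, because 15·7 = 105 = 2·52 + 1 ≡ 1 (mod 52) and x^{52} = 1 for x ≠ 0 (Fermat). So σ⁻¹(18) = 18^7 mod 53.
Repeated squaring mod 53: 18^1 ≡ 18, 18^2 ≡ 18² = 324 ≡ 6, 18^4 ≡ 6² = 36. Since 7 = 4 + 2 + 1, 18^7 ≡ 36·6·18: 36·6 = 216 ≡ 4, then 4·18 = 72 ≡ 19. So 18^7 ≡ 19 (mod 53).
Hence σ⁻¹(18) = 19.

19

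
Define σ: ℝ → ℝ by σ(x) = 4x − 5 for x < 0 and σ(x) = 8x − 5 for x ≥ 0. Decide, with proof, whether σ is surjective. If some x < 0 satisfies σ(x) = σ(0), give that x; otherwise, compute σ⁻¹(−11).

Both pieces are strictly increasing (slopes 4 and 8), so each is injective on its own interval.
The left piece maps (−∞, 0) onto (−∞, −5); the right piece maps [0, ∞) onto [−5, ∞).
These images together cover ℝ, so σ is surjective.
Because the two images are disjoint, no x < 0 has σ(x) = σ(0), so we compute σ⁻¹(−11): −11 lies in (−∞, −5), so solve 4x − 5 = −11: x = (−11 + 5)/4 = −3/2.

-3/2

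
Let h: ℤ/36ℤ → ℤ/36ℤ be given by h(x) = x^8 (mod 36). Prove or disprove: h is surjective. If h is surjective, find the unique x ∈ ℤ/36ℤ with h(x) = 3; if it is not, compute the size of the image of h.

8

h(0) = 0^8 = 0.
h(6): Repeated squaring mod 36: 6^1 ≡ 6, 6^2 ≡ 6² = 36 ≡ 0, 6^4 ≡ 0² = 0, 6^8 ≡ 0² = 0. So 6^8 ≡ 0 (mod 36).
So h(0) = h(6) = 0 while 0 ≠ 6, therefore h is not injective.
A non-injective map from the 36-element set ℤ/36ℤ to itself takes at most 35 distinct values, so it cannot be surjective. Therefore h is not surjective.
Since h is not surjective, we determine |image(h)|. Computing x^8 mod 36 for each x (by repeated squaring, reducing mod 36 at every step), the values h(0), h(1), …, h(35) are: 0, 1, 4, 9, 16, 25, 0, 13, 28, 9, 28, 13, 0, 25, 16, 9, 4, 1, 0, 1, 4, 9, 16, 25, 0, 13, 28, 9, 28, 13, 0, 25, 16, 9, 4, 1.
The distinct values are {0, 1, 4, 9, 13, 16, 25, 28}; there are 8 of them.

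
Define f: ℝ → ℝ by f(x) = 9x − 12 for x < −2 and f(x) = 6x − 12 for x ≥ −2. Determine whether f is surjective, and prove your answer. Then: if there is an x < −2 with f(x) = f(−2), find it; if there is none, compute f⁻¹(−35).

Both pieces are strictly increasing (slopes 9 and 6), so each is injective on its own interval.
The left piece maps (−∞, −2) onto (−∞, −30); the right piece maps [−2, ∞) onto [−24, ∞).
The union (−∞, −30) ∪ [−24, ∞) omits the interval between −30 and −24; in particular −30 has no preimage. So f is not surjective.
Because the two images are disjoint, no x < −2 has f(x) = f(−2), so we compute f⁻¹(−35): −35 lies in (−∞, −30), so solve 9x − 12 = −35: x = (−35 + 12)/9 = −23/9.

-23/9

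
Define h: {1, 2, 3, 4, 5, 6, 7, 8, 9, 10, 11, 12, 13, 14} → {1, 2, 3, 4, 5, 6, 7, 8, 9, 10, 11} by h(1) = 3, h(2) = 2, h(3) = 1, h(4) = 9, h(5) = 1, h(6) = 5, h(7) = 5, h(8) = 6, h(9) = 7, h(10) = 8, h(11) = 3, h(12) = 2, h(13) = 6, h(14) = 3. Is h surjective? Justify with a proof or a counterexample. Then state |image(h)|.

No element maps to 4, so h is not surjective.
The image of h is {1, 2, 3, 5, 6, 7, 8, 9}, which has 8 elements.

8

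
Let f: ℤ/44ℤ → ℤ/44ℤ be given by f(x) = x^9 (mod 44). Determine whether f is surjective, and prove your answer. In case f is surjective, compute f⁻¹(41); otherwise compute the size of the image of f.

f(0) = 0^9 = 0.
f(22): Repeated squaring mod 44: 22^1 ≡ 22, 22^2 ≡ 22² = 484 ≡ 0, 22^4 ≡ 0² = 0, 22^8 ≡ 0² = 0. Since 9 = 8 + 1, 22^9 ≡ 0·22: 0·22 = 0. So 22^9 ≡ 0 (mod 44).
So f(0) = f(22) = 0 while 0 ≠ 22, thus f is not injective.
A non-injective map from the 44-element set ℤ/44ℤ to itself takes at most 43 distinct values, so it cannot be surjective. So f is not surjective.
Since f is not surjective, we determine |image(f)|. Computing x^9 mod 44 for each x (by repeated squaring, reducing mod 44 at every step), the values f(0), f(1), …, f(43) are: 0, 1, 28, 15, 36, 9, 24, 19, 40, 5, 32, 11, 12, 17, 4, 3, 20, 13, 8, 7, 16, 21, 0, 23, 28, 37, 36, 31, 24, 41, 40, 27, 32, 33, 12, 39, 4, 25, 20, 35, 8, 29, 16, 43.
The distinct values are {0, 1, 3, 4, 5, 7, 8, 9, 11, 12, 13, 15, 16, 17, 19, 20, 21, 23, 24, 25, 27, 28, 29, 31, 32, 33, 35, 36, 37, 39, 40, 41, 43}; there are 33 of them.

33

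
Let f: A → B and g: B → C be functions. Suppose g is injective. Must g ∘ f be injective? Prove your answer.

No. Take A = {1, 2}, B = C = {1, 2, 3, 4}, f(1) = f(2) = 1, and g = identity (injective).
Then (g ∘ f)(1) = (g ∘ f)(2) = 1 with 1 ≠ 2, so g ∘ f is not injective.

not injective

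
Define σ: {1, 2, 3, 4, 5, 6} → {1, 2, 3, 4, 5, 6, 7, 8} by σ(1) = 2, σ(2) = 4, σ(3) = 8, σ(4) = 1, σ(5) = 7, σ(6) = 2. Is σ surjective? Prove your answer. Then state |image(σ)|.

No element maps to 3, so σ is not surjective.
The image of σ is {1, 2, 4, 7, 8}, which has 5 elements.

5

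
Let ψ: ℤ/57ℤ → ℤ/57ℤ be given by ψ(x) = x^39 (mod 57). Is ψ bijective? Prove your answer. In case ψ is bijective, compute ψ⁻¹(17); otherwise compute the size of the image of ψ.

ψ(1) = 1^39 = 1.
ψ(7): Repeated squaring mod 57: 7^1 ≡ 7, 7^2 ≡ 7² = 49, 7^4 ≡ 49² = 2401 ≡ 7, 7^8 ≡ 7² = 49, 7^16 ≡ 49² = 2401 ≡ 7, 7^32 ≡ 7² = 49. Since 39 = 32 + 4 + 2 + 1, 7^39 ≡ 49·7·49·7: 49·7 = 343 ≡ 1, then 1·49 = 49, then 49·7 = 343 ≡ 1. So 7^39 ≡ 1 (mod 57).
So ψ(1) = ψ(7) = 1 while 1 ≠ 7, therefore ψ is not injective, hence not bijective.
Since ψ is not bijective, we determine |image(ψ)|. Computing x^39 mod 57 for each x (by repeated squaring, reducing mod 57 at every step), the values ψ(0), ψ(1), …, ψ(56) are: 0, 1, 8, 27, 7, 11, 45, 1, 56, 45, 31, 20, 18, 31, 8, 12, 49, 11, 18, 19, 20, 27, 46, 26, 30, 7, 20, 18, 7, 50, 39, 37, 50, 27, 31, 11, 30, 37, 38, 39, 46, 8, 45, 49, 26, 39, 37, 26, 12, 1, 56, 12, 46, 50, 30, 49, 56.
The distinct values are {0, 1, 7, 8, 11, 12, 18, 19, 20, 26, 27, 30, 31, 37, 38, 39, 45, 46, 49, 50, 56}; there are 21 of them.

21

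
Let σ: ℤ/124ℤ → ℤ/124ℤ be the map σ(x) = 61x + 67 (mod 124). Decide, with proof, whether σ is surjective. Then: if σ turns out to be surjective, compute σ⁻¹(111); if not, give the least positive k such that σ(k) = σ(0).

80

Since gcd(61, 124) = 1, 61 is invertible modulo 124. Euclid's algorithm: 124 = 2·61 + 2, 61 = 30·2 + 1; back-substituting gives 1 = 61·61 − 30·124, so 61⁻¹ ≡ 61 (mod 124).
For any y ∈ ℤ/124ℤ, x = 61(y − 67) mod 124 satisfies σ(x) = 61·61(y − 67) + 67 ≡ y (since 61·61 ≡ 1 mod 124). So every y has a preimage.
So σ is surjective.
Since σ is surjective, we find σ⁻¹(111): we need 61x ≡ 111 − 67 ≡ 44 (mod 124). Using 61⁻¹ = 61: x ≡ 61·44 = 2684 = 21·124 + 80, so x = 80.
Check: σ(80) = 61·80 + 67 = 4947 = 39·124 + 111 ≡ 111 (mod 124).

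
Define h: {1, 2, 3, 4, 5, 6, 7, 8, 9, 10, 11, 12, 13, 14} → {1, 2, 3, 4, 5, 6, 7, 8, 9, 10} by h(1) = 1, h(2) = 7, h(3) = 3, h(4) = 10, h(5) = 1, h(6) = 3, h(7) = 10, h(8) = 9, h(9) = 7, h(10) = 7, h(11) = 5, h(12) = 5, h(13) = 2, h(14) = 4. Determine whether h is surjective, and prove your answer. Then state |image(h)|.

8

No element maps to 6, so h is not surjective.
The image of h is {1, 2, 3, 4, 5, 7, 9, 10}, which has 8 elements.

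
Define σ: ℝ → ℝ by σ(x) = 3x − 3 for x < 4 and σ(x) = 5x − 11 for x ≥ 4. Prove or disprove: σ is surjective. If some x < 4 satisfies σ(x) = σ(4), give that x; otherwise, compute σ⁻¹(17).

Both pieces are strictly increasing (slopes 3 and 5), so each is injective on its own interval.
The left piece maps (−∞, 4) onto (−∞, 9); the right piece maps [4, ∞) onto [9, ∞).
These images together cover ℝ, so σ is surjective.
Because the two images are disjoint, no x < 4 has σ(x) = σ(4), so we compute σ⁻¹(17): 17 lies in [9, ∞), so solve 5x − 11 = 17: x = (17 + 11)/5 = 28/5.

28/5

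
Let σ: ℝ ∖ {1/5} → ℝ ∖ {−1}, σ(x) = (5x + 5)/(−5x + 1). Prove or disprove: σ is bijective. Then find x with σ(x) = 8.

Suppose σ(u) = σ(v). Cross-multiplying: (5u + 5)(−5v + 1) = (5v + 5)(−5u + 1).
Expanding both sides and cancelling the symmetric terms leaves 30·(u − v) = 0. Since 30 ≠ 0, u = v. Thus σ is injective.
For any y ≠ −1, solving y(−5x + 1) = 5x + 5 for x gives a well-defined x ≠ 1/5. So σ is surjective.
Hence σ is bijective.
Solving σ(x) = 8: cross-multiplying gives 5x + 5 = 8(−5x + 1), which rearranges to 45x = 3, so x = 1/15.

1/15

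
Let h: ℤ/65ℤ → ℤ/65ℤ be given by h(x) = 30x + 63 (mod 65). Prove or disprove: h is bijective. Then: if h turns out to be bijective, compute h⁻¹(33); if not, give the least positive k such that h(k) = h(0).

13

We have gcd(30, 65) = 5 > 1. Taking a = 0 and b = 13: h(0) = 63 and h(13) = 30·13 + 63 = 453 ≡ 63 (mod 65).
So h(0) = h(13) while 0 ≠ 13, thus h is not injective, hence not bijective.
Since h is not bijective, we find the least positive k with h(k) = h(0): this means 30k ≡ 0 (mod 65), i.e. 65 ∣ 30k. Since gcd(30, 65) = 5, dividing through by 5 this holds exactly when 13 ∣ 6k, and as gcd(6, 13) = 1, exactly when 13 ∣ k.
The smallest positive such k is 13.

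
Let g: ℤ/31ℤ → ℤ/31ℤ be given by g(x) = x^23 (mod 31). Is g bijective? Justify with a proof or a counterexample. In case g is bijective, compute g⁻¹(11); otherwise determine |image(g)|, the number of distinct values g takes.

Since 31 is prime, the nonzero elements of ℤ/31ℤ form a cyclic group of order 30.
As gcd(23, 30) = 1, raising to the 23rd power is a bijection on this group: if u^23 ≡ v^23 then (uv^{−1})^23 = 1, and the only element of order dividing gcd(23, 30) = 1 is 1, so u = v.
With g(0) = 0 this makes g injective on all of ℤ/31ℤ, hence bijective (finite equal-size domain and codomain). In particular g is bijective.
Since g is bijective, we find the preimage of 11. The inverse of x ↦ x^23 on (ℤ/31ℤ)^× is x ↦ x^17, because 23·17 = 391 = 13·30 + 1 ≡ 1 (mod 30) and x^{30} = 1 for x ≠ 0 (Fermat). So g⁻¹(11) = 11^17 mod 31.
Repeated squaring mod 31: 11^1 ≡ 11, 11^2 ≡ 11² = 121 ≡ 28, 11^4 ≡ 28² = 784 ≡ 9, 11^8 ≡ 9² = 81 ≡ 19, 11^16 ≡ 19² = 361 ≡ 20. Since 17 = 16 + 1, 11^17 ≡ 20·11: 20·11 = 220 ≡ 3. So 11^17 ≡ 3 (mod 31).
Hence g⁻¹(11) = 3.

3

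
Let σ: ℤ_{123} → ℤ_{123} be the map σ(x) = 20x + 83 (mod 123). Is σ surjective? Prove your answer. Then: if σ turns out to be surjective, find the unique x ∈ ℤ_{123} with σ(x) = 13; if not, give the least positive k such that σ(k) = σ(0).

Since gcd(20, 123) = 1, 20 is invertible modulo 123. Euclid's algorithm: 123 = 6·20 + 3, 20 = 6·3 + 2, 3 = 1·2 + 1; back-substituting gives 1 = 80·20 − 13·123, so 20⁻¹ ≡ 80 (mod 123).
For any y ∈ ℤ_{123}, x = 80(y − 83) mod 123 satisfies σ(x) = 20·80(y − 83) + 83 ≡ y (since 20·80 ≡ 1 mod 123). So every y has a preimage.
So σ is surjective.
Since σ is surjective, we find σ⁻¹(13): we need 20x ≡ 13 − 83 ≡ 53 (mod 123). Using 20⁻¹ = 80: x ≡ 80·53 = 4240 = 34·123 + 58, so x = 58.
Check: σ(58) = 20·58 + 83 = 1243 = 10·123 + 13 ≡ 13 (mod 123).

58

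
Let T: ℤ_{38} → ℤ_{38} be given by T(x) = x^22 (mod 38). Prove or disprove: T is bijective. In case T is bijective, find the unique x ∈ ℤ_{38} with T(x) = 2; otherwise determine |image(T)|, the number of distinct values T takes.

T(18): Repeated squaring mod 38: 18^1 ≡ 18, 18^2 ≡ 18² = 324 ≡ 20, 18^4 ≡ 20² = 400 ≡ 20, 18^8 ≡ 20² = 400 ≡ 20, 18^16 ≡ 20² = 400 ≡ 20. Since 22 = 16 + 4 + 2, 18^22 ≡ 20·20·20: 20·20 = 400 ≡ 20, then 20·20 = 400 ≡ 20. So 18^22 ≡ 20 (mod 38).
T(20): Repeated squaring mod 38: 20^1 ≡ 20, 20^2 ≡ 20² = 400 ≡ 20, 20^4 ≡ 20² = 400 ≡ 20, 20^8 ≡ 20² = 400 ≡ 20, 20^16 ≡ 20² = 400 ≡ 20. Since 22 = 16 + 4 + 2, 20^22 ≡ 20·20·20: 20·20 = 400 ≡ 20, then 20·20 = 400 ≡ 20. So 20^22 ≡ 20 (mod 38).
So T(18) = T(20) = 20 while 18 ≠ 20, so T is not injective, hence not bijective.
Since T is not bijective, we determine |image(T)|. Computing x^22 mod 38 for each x (by repeated squaring, reducing mod 38 at every step), the values T(0), T(1), …, T(37) are: 0, 1, 16, 5, 28, 17, 4, 7, 30, 25, 6, 11, 26, 23, 36, 9, 24, 35, 20, 19, 20, 35, 24, 9, 36, 23, 26, 11, 6, 25, 30, 7, 4, 17, 28, 5, 16, 1.
The distinct values are {0, 1, 4, 5, 6, 7, 9, 11, 16, 17, 19, 20, 23, 24, 25, 26, 28, 30, 35, 36}; there are 20 of them.

20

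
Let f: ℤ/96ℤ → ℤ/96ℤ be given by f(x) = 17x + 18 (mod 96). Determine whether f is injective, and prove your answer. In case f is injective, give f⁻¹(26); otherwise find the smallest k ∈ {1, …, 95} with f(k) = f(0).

By definition, injectivity means: for all x_1, x_2 in the domain, f(x_1) = f(x_2) implies x_1 = x_2.
Suppose f(x_1) = f(x_2) in ℤ/96ℤ. Then 17x_1 + 18 ≡ 17x_2 + 18 (mod 96), so 17(x_1 − x_2) ≡ 0 (mod 96).
Since gcd(17, 96) = 1, 17 is invertible modulo 96, thus x_1 − x_2 ≡ 0 (mod 96), i.e. x_1 = x_2.
Hence f is injective.
We now compute 17⁻¹ mod 96 explicitly. Euclid's algorithm: 96 = 5·17 + 11, 17 = 1·11 + 6, 11 = 1·6 + 5, 6 = 1·5 + 1; back-substituting gives 1 = 17·17 − 3·96, so 17⁻¹ ≡ 17 (mod 96).
Since f is injective, we find f⁻¹(26): we need 17x ≡ 26 − 18 ≡ 8 (mod 96). Using 17⁻¹ = 17: x ≡ 17·8 = 136 = 1·96 + 40, so x = 40.
Check: f(40) = 17·40 + 18 = 698 = 7·96 + 26 ≡ 26 (mod 96).

40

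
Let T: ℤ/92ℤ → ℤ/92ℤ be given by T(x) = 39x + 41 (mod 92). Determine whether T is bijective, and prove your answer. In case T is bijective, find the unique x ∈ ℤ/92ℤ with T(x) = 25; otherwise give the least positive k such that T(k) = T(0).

68

If T(a) = T(b), then 39a ≡ 39b (mod 92). Because gcd(39, 92) = 1, we may cancel 39 to get a ≡ b (mod 92).
We now compute 39⁻¹ mod 92 explicitly. Euclid's algorithm: 92 = 2·39 + 14, 39 = 2·14 + 11, 14 = 1·11 + 3, 11 = 3·3 + 2, 3 = 1·2 + 1; back-substituting gives 1 = 59·39 − 25·92, so 39⁻¹ ≡ 59 (mod 92).
Then y ↦ 59(y − 41) is a two-sided inverse to T, so every y ∈ ℤ/92ℤ has a preimage.
Hence T is bijective.
Since T is bijective, we compute T⁻¹(25): solve 39x + 41 ≡ 25 (mod 92), i.e. 39x ≡ 76 (mod 92).
Multiplying by 39⁻¹ = 59 gives x ≡ 59·76 = 4484 = 48·92 + 68 ≡ 68 (mod 92).
Check: T(68) = 39·68 + 41 = 2693 = 29·92 + 25 ≡ 25 (mod 92).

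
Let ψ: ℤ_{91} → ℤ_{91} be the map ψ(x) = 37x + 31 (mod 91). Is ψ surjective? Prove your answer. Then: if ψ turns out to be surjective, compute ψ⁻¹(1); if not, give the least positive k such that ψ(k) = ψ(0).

Recall that surjectivity means every element of the codomain has a preimage under ψ.
Since gcd(37, 91) = 1, 37 is invertible modulo 91. Euclid's algorithm: 91 = 2·37 + 17, 37 = 2·17 + 3, 17 = 5·3 + 2, 3 = 1·2 + 1; back-substituting gives 1 = 32·37 − 13·91, so 37⁻¹ ≡ 32 (mod 91).
Then y ↦ 32(y − 31) is a two-sided inverse to ψ, so every y ∈ ℤ_{91} has a preimage.
Thus ψ is surjective.
Since ψ is surjective, we compute ψ⁻¹(1): solve 37x + 31 ≡ 1 (mod 91), i.e. 37x ≡ 61 (mod 91).
Multiplying by 37⁻¹ = 32 gives x ≡ 32·61 = 1952 = 21·91 + 41 ≡ 41 (mod 91).
Check: ψ(41) = 37·41 + 31 = 1548 = 17·91 + 1 ≡ 1 (mod 91).

41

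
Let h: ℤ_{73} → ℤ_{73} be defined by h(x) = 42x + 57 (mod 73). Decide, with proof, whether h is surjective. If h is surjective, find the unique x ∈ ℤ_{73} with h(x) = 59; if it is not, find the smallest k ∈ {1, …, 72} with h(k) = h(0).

Since gcd(42, 73) = 1, 42 is invertible modulo 73. Euclid's algorithm: 73 = 1·42 + 31, 42 = 1·31 + 11, 31 = 2·11 + 9, 11 = 1·9 + 2, 9 = 4·2 + 1; back-substituting gives 1 = 40·42 − 23·73, so 42⁻¹ ≡ 40 (mod 73).
For any y ∈ ℤ_{73}, x = 40(y − 57) mod 73 satisfies h(x) = 42·40(y − 57) + 57 ≡ y (since 42·40 ≡ 1 mod 73). So every y has a preimage.
So h is surjective.
Since h is surjective, we compute h⁻¹(59): solve 42x + 57 ≡ 59 (mod 73), i.e. 42x ≡ 2 (mod 73).
Multiplying by 42⁻¹ = 40 gives x ≡ 40·2 = 80 = 1·73 + 7 ≡ 7 (mod 73).
Check: h(7) = 42·7 + 57 = 351 = 4·73 + 59 ≡ 59 (mod 73).

7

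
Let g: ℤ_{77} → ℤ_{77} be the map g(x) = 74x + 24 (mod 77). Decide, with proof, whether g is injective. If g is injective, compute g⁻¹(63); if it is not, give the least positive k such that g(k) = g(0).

64

Recall: injectivity means: for all s, t in the domain, g(s) = g(t) implies s = t.
Suppose g(s) = g(t) in ℤ_{77}. Then 74s + 24 ≡ 74t + 24 (mod 77), hence 74(s − t) ≡ 0 (mod 77).
Since gcd(74, 77) = 1, 74 is invertible modulo 77, therefore s − t ≡ 0 (mod 77), i.e. s = t.
So g is injective.
We now compute 74⁻¹ mod 77 explicitly. Euclid's algorithm: 77 = 1·74 + 3, 74 = 24·3 + 2, 3 = 1·2 + 1; back-substituting gives 1 = 51·74 − 49·77, so 74⁻¹ ≡ 51 (mod 77).
Since g is injective, we compute g⁻¹(63): solve 74x + 24 ≡ 63 (mod 77), i.e. 74x ≡ 39 (mod 77).
Multiplying by 74⁻¹ = 51 gives x ≡ 51·39 = 1989 = 25·77 + 64 ≡ 64 (mod 77).
Check: g(64) = 74·64 + 24 = 4760 = 61·77 + 63 ≡ 63 (mod 77).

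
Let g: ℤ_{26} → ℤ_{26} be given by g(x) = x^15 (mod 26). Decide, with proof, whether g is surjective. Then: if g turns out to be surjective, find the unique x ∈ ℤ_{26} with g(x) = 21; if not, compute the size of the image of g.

g(1) = 1^15 = 1.
g(3): Repeated squaring mod 26: 3^1 ≡ 3, 3^2 ≡ 3² = 9, 3^4 ≡ 9² = 81 ≡ 3, 3^8 ≡ 3² = 9. Since 15 = 8 + 4 + 2 + 1, 3^15 ≡ 9·3·9·3: 9·3 = 27 ≡ 1, then 1·9 = 9, then 9·3 = 27 ≡ 1. So 3^15 ≡ 1 (mod 26).
So g(1) = g(3) = 1 while 1 ≠ 3, so g is not injective.
A non-injective map from the 26-element set ℤ_{26} to itself takes at most 25 distinct values, so it cannot be surjective. Therefore g is not surjective.
Since g is not surjective, we determine |image(g)|. Computing x^15 mod 26 for each x (by repeated squaring, reducing mod 26 at every step), the values g(0), g(1), …, g(25) are: 0, 1, 8, 1, 12, 21, 8, 5, 18, 1, 12, 5, 12, 13, 14, 21, 14, 25, 8, 21, 18, 5, 14, 25, 18, 25.
The distinct values are {0, 1, 5, 8, 12, 13, 14, 18, 21, 25}; there are 10 of them.

10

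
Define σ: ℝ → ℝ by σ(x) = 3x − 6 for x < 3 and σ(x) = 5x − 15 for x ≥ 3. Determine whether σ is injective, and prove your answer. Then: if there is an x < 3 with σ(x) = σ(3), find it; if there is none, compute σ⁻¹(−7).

2

Both pieces are strictly increasing (slopes 3 and 5), so each is injective on its own interval.
The left piece maps (−∞, 3) onto (−∞, 3); the right piece maps [3, ∞) onto [0, ∞).
These images overlap. In particular σ(3) = 0 (right piece), and solving 3x − 6 = 0 on the left piece gives x = 2 < 3.
So σ(2) = σ(3) with 2 ≠ 3, and σ is not injective. This x = 2 is the requested value below 3.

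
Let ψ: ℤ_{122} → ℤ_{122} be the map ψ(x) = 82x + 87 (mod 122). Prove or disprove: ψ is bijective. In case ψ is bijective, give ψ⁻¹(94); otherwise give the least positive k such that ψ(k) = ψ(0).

61

By definition, injectivity means: for all u, v in the domain, ψ(u) = ψ(v) implies u = v.
We have gcd(82, 122) = 2 > 1. Taking u = 0 and v = 61: ψ(0) = 87 and ψ(61) = 82·61 + 87 = 5089 ≡ 87 (mod 122).
So ψ(0) = ψ(61) while 0 ≠ 61, so ψ is not injective, hence not bijective.
Since ψ is not bijective, we find the least positive k with ψ(k) = ψ(0): this means 82k ≡ 0 (mod 122), i.e. 122 ∣ 82k. Since gcd(82, 122) = 2, dividing through by 2 this holds exactly when 61 ∣ 41k, and as gcd(41, 61) = 1, exactly when 61 ∣ k.
The smallest positive such k is 61.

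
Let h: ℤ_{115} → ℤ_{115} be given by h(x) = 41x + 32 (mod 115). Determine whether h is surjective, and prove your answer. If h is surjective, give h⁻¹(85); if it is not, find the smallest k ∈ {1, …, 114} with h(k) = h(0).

63

Recall: h is surjective if every y in the codomain equals h(x) for some x in the domain.
Since gcd(41, 115) = 1, 41 is invertible modulo 115. Euclid's algorithm: 115 = 2·41 + 33, 41 = 1·33 + 8, 33 = 4·8 + 1; back-substituting gives 1 = 101·41 − 36·115, so 41⁻¹ ≡ 101 (mod 115).
For any y ∈ ℤ_{115}, x = 101(y − 32) mod 115 satisfies h(x) = 41·101(y − 32) + 32 ≡ y (since 41·101 ≡ 1 mod 115). So every y has a preimage.
Thus h is surjective.
Since h is surjective, we compute h⁻¹(85): solve 41x + 32 ≡ 85 (mod 115), i.e. 41x ≡ 53 (mod 115).
Multiplying by 41⁻¹ = 101 gives x ≡ 101·53 = 5353 = 46·115 + 63 ≡ 63 (mod 115).
Check: h(63) = 41·63 + 32 = 2615 = 22·115 + 85 ≡ 85 (mod 115).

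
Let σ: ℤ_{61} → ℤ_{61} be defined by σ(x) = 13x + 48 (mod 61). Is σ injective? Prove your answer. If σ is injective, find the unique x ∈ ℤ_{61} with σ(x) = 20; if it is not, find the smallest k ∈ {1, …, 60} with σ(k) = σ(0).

If σ(a) = σ(b), then 13a ≡ 13b (mod 61). Because gcd(13, 61) = 1, we may cancel 13 to get a ≡ b (mod 61).
Therefore σ is injective.
We now compute 13⁻¹ mod 61 explicitly. Euclid's algorithm: 61 = 4·13 + 9, 13 = 1·9 + 4, 9 = 2·4 + 1; back-substituting gives 1 = 47·13 − 10·61, so 13⁻¹ ≡ 47 (mod 61).
Since σ is injective, we find σ⁻¹(20): we need 13x ≡ 20 − 48 ≡ 33 (mod 61). Using 13⁻¹ = 47: x ≡ 47·33 = 1551 = 25·61 + 26, so x = 26.
Check: σ(26) = 13·26 + 48 = 386 = 6·61 + 20 ≡ 20 (mod 61).

26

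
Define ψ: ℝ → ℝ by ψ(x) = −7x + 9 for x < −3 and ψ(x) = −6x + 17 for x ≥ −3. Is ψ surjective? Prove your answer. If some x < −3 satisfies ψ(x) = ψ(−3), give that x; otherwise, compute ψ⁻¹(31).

Both pieces are strictly decreasing (slopes −7 and −6), so each is injective on its own interval.
The left piece maps (−∞, −3) onto (30, ∞); the right piece maps [−3, ∞) onto (−∞, 35].
The union (30, ∞) ∪ (−∞, 35] covers ℝ, so ψ is surjective.
For the follow-up: the images overlap, so an x < −3 with ψ(x) = ψ(−3) exists. ψ(−3) = 35; solving −7x + 9 = 35 for x < −3 gives x = (35 − 9)/(−7) = −26/7.

-26/7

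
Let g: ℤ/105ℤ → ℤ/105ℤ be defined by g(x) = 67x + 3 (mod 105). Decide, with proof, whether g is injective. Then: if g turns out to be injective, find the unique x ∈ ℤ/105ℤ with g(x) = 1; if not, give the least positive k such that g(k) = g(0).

If g(x_1) = g(x_2), then 67x_1 ≡ 67x_2 (mod 105). Because gcd(67, 105) = 1, we may cancel 67 to get x_1 ≡ x_2 (mod 105).
Thus g is injective.
We now compute 67⁻¹ mod 105 explicitly. Euclid's algorithm: 105 = 1·67 + 38, 67 = 1·38 + 29, 38 = 1·29 + 9, 29 = 3·9 + 2, 9 = 4·2 + 1; back-substituting gives 1 = 58·67 − 37·105, so 67⁻¹ ≡ 58 (mod 105).
Since g is injective, we find g⁻¹(1): we need 67x ≡ 1 − 3 ≡ 103 (mod 105). Using 67⁻¹ = 58: x ≡ 58·103 = 5974 = 56·105 + 94, so x = 94.
Check: g(94) = 67·94 + 3 = 6301 = 60·105 + 1 ≡ 1 (mod 105).

94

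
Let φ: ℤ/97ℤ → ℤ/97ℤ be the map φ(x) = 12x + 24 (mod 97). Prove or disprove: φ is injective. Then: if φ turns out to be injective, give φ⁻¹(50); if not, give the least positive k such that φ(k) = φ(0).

If φ(a) = φ(b), then 12a ≡ 12b (mod 97). Because gcd(12, 97) = 1, we may cancel 12 to get a ≡ b (mod 97).
Hence φ is injective.
We now compute 12⁻¹ mod 97 explicitly. Euclid's algorithm: 97 = 8·12 + 1; back-substituting gives 1 = 89·12 − 11·97, so 12⁻¹ ≡ 89 (mod 97).
Since φ is injective, we find φ⁻¹(50): we need 12x ≡ 50 − 24 ≡ 26 (mod 97). Using 12⁻¹ = 89: x ≡ 89·26 = 2314 = 23·97 + 83, so x = 83.
Check: φ(83) = 12·83 + 24 = 1020 = 10·97 + 50 ≡ 50 (mod 97).

83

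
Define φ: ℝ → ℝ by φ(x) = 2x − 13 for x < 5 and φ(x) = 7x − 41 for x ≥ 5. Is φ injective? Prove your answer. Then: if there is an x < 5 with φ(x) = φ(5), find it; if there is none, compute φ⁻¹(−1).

Both pieces are strictly increasing (slopes 2 and 7), so each is injective on its own interval.
The left piece maps (−∞, 5) onto (−∞, −3); the right piece maps [5, ∞) onto [−6, ∞).
These images overlap. In particular φ(5) = −6 (right piece), and solving 2x − 13 = −6 on the left piece gives x = 7/2 < 5.
So φ(7/2) = φ(5) with 7/2 ≠ 5, and φ is not injective. This x = 7/2 is the requested value below 5.

7/2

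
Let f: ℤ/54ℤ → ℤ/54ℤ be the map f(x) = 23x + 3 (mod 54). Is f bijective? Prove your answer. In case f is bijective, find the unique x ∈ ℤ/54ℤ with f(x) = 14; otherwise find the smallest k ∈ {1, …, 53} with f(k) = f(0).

Recall: f is injective when f(a) = f(b) forces a = b.
If f(a) = f(b), then 23a ≡ 23b (mod 54). Because gcd(23, 54) = 1, we may cancel 23 to get a ≡ b (mod 54).
We now compute 23⁻¹ mod 54 explicitly. Euclid's algorithm: 54 = 2·23 + 8, 23 = 2·8 + 7, 8 = 1·7 + 1; back-substituting gives 1 = 47·23 − 20·54, so 23⁻¹ ≡ 47 (mod 54).
For any y ∈ ℤ/54ℤ, x = 47(y − 3) mod 54 satisfies f(x) = 23·47(y − 3) + 3 ≡ y (since 23·47 ≡ 1 mod 54). So every y has a preimage.
Therefore f is bijective.
Since f is bijective, we find f⁻¹(14): we need 23x ≡ 14 − 3 ≡ 11 (mod 54). Using 23⁻¹ = 47: x ≡ 47·11 = 517 = 9·54 + 31, so x = 31.
Check: f(31) = 23·31 + 3 = 716 = 13·54 + 14 ≡ 14 (mod 54).

31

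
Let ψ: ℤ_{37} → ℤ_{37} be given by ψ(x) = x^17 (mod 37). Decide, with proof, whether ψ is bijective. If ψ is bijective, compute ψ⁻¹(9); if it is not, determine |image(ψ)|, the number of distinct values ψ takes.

Since 37 is prime, the nonzero elements of ℤ_{37} form a cyclic group of order 36.
As gcd(17, 36) = 1, raising to the 17th power is a bijection on this group: if u^17 ≡ v^17 then (uv^{−1})^17 = 1, and the only element of order dividing gcd(17, 36) = 1 is 1, so u = v.
With ψ(0) = 0 this makes ψ injective on all of ℤ_{37}, hence bijective (finite equal-size domain and codomain). In particular ψ is bijective.
Since ψ is bijective, we find the preimage of 9. The inverse of x ↦ x^17 on (ℤ_{37})^× is x ↦ x^17, because 17·17 = 289 = 8·36 + 1 ≡ 1 (mod 36) and x^{36} = 1 for x ≠ 0 (Fermat). So ψ⁻¹(9) = 9^17 mod 37.
Repeated squaring mod 37: 9^1 ≡ 9, 9^2 ≡ 9² = 81 ≡ 7, 9^4 ≡ 7² = 49 ≡ 12, 9^8 ≡ 12² = 144 ≡ 33, 9^16 ≡ 33² = 1089 ≡ 16. Since 17 = 16 + 1, 9^17 ≡ 16·9: 16·9 = 144 ≡ 33. So 9^17 ≡ 33 (mod 37).
Hence ψ⁻¹(9) = 33.

33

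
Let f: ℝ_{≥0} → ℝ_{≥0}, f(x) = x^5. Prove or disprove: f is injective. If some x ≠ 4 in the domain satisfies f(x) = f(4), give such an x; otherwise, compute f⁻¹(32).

On ℝ_{≥0}, x ↦ x^5 is strictly increasing, so f(a) = f(b) forces a = b. Hence f is injective.
Since x ↦ x^5 is strictly increasing on ℝ_{≥0}, it is injective there, so no x ≠ 4 in the domain has f(x) = f(4). We therefore compute f⁻¹(32) = 32^{1/5} = 2 (indeed 2^5 = 32).

2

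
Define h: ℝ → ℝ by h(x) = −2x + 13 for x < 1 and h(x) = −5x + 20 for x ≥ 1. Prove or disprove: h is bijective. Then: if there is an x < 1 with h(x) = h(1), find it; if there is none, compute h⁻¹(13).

-1

Both pieces are strictly decreasing (slopes −2 and −5), so each is injective on its own interval.
The left piece maps (−∞, 1) onto (11, ∞); the right piece maps [1, ∞) onto (−∞, 15].
These images overlap. In particular h(1) = 15 (right piece), and solving −2x + 13 = 15 on the left piece gives x = −1 < 1.
So h(−1) = h(1) with −1 ≠ 1, and h is not injective, hence not bijective. This x = −1 is the requested value below 1.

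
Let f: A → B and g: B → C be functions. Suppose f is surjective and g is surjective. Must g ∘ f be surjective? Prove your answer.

surjective

Let c ∈ C. Since g is surjective, there is b ∈ B with g(b) = c. Since f is surjective, there is a ∈ A with f(a) = b.
Then (g ∘ f)(a) = g(b) = c. So g ∘ f is surjective.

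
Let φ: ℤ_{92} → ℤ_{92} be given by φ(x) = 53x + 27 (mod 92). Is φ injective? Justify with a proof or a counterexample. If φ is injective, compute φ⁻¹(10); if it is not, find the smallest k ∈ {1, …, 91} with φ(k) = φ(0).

By definition, φ is injective if φ(a) = φ(b) implies a = b.
If φ(a) = φ(b), then 53a ≡ 53b (mod 92). Because gcd(53, 92) = 1, we may cancel 53 to get a ≡ b (mod 92).
Therefore φ is injective.
We now compute 53⁻¹ mod 92 explicitly. Euclid's algorithm: 92 = 1·53 + 39, 53 = 1·39 + 14, 39 = 2·14 + 11, 14 = 1·11 + 3, 11 = 3·3 + 2, 3 = 1·2 + 1; back-substituting gives 1 = 33·53 − 19·92, so 53⁻¹ ≡ 33 (mod 92).
Since φ is injective, we compute φ⁻¹(10): solve 53x + 27 ≡ 10 (mod 92), i.e. 53x ≡ 75 (mod 92).
Multiplying by 53⁻¹ = 33 gives x ≡ 33·75 = 2475 = 26·92 + 83 ≡ 83 (mod 92).
Check: φ(83) = 53·83 + 27 = 4426 = 48·92 + 10 ≡ 10 (mod 92).

83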